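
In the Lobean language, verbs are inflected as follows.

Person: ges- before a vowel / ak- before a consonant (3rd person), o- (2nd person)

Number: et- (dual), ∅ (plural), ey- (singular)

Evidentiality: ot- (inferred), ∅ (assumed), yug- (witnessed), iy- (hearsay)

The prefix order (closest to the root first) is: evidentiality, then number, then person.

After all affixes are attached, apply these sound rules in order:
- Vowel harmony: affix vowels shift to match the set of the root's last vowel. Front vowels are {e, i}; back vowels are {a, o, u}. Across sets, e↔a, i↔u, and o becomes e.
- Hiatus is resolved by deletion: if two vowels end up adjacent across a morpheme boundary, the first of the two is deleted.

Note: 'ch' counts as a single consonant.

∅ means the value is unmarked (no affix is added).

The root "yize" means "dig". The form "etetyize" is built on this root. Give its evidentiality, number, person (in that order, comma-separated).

Segment: o-et-ot-yize.
evidentiality: ot- → inferred.
number: et- → dual.
person: o- → 2nd person.

inferred, dual, 2nd person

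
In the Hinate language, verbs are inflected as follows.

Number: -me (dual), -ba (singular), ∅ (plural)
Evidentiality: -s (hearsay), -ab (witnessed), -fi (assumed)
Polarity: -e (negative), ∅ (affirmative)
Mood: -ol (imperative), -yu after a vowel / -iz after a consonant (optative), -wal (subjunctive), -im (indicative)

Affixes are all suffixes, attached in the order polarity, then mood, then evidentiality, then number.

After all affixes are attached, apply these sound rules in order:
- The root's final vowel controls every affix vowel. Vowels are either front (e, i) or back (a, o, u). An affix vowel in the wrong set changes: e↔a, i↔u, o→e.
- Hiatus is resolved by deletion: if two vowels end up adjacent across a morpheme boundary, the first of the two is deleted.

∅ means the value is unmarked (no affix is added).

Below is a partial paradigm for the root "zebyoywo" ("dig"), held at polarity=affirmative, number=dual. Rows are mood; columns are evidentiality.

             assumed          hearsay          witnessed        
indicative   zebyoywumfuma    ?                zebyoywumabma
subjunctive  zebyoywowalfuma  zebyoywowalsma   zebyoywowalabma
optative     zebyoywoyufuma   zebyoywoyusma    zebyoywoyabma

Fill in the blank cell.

zebyoywumsma

polarity = affirmative: zero marking, form stays zebyoywo.
Attach mood indicative -im → zebyoywoim.
Attach evidentiality hearsay -s → zebyoywoims.
Attach number dual -me → zebyoywoimsme.
Apply vowel harmony: zebyoywoimsme → zebyoywoumsma.
Apply vowel deletion: zebyoywoumsma → zebyoywumsma.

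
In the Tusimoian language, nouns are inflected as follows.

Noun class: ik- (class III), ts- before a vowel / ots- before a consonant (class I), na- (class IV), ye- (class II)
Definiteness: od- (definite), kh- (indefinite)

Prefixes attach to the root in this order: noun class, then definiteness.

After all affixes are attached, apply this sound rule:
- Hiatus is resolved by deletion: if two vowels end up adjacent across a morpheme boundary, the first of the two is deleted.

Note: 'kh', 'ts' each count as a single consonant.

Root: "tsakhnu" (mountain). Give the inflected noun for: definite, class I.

odotstsakhnu

Attach noun class class I ots- (before consonant 'ts') → otstsakhnu.
Attach definiteness definite od- → odotstsakhnu.
Vowel deletion: no change.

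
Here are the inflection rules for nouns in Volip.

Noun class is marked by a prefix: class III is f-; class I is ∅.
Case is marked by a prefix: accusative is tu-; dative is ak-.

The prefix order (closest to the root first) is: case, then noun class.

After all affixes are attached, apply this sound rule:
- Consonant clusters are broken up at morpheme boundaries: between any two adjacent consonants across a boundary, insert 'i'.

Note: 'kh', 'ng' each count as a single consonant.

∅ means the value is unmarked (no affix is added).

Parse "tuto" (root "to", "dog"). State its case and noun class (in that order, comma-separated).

accusative, class I

Segment: tu-to.
case: tu- → accusative.
noun class: ∅ → class I.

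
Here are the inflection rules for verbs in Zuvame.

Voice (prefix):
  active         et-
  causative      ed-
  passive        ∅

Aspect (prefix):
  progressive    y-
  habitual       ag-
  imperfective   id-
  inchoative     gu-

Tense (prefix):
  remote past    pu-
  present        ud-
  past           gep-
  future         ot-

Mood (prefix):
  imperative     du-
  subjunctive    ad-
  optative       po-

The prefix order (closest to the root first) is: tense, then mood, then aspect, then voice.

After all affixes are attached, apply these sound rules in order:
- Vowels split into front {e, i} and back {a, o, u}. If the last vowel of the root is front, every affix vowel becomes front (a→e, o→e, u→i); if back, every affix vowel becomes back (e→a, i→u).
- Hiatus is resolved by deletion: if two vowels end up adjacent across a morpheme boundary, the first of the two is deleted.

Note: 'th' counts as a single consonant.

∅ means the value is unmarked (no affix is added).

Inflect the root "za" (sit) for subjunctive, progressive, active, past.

Attach tense past gep- → gepza.
Attach mood subjunctive ad- → adgepza.
Attach aspect progressive y- → yadgepza.
Attach voice active et- → etyadgepza.
Apply vowel harmony: etyadgepza → atyadgapza.
Vowel deletion: no change.

atyadgapza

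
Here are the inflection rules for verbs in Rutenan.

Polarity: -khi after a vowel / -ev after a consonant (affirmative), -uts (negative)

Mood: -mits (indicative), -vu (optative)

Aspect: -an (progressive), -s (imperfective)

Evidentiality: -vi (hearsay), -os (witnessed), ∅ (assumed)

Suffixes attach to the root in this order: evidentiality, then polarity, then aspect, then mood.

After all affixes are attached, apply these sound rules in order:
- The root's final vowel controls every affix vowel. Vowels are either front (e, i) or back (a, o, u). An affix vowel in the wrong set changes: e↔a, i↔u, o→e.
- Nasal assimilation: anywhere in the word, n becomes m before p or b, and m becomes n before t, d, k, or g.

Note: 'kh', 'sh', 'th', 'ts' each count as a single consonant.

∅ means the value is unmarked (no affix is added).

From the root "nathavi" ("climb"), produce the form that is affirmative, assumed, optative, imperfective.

nathavikhisvi

evidentiality = assumed: zero marking, form stays nathavi.
Attach polarity affirmative -khi (after vowel 'i') → nathavikhi.
Attach aspect imperfective -s → nathavikhis.
Attach mood optative -vu → nathavikhisvu.
Apply vowel harmony: nathavikhisvu → nathavikhisvi.
Nasal assimilation: no change.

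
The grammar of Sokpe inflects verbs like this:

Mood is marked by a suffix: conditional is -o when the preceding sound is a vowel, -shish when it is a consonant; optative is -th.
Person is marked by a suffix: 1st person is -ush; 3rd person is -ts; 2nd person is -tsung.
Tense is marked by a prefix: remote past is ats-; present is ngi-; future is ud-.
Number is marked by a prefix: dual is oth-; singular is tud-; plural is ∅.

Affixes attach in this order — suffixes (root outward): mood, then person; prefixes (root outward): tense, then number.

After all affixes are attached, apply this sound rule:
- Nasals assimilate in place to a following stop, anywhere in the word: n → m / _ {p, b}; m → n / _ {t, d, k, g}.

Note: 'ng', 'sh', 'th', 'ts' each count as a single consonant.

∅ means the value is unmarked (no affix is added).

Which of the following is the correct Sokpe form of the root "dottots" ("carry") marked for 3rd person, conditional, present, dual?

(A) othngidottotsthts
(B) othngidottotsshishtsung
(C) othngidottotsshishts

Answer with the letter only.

C

Attach tense present ngi- → ngidottots.
Attach number dual oth- → othngidottots.
Attach mood conditional -shish (after consonant 'ts') → othngidottotsshish.
Attach person 3rd person -ts → othngidottotsshishts.
Nasal assimilation: no change.
So the correct form is othngidottotsshishts, option (C).
(B) othngidottotsshishtsung is wrong: it uses 2nd person instead of 3rd person for person.
(A) othngidottotsthts is wrong: it uses optative instead of conditional for mood.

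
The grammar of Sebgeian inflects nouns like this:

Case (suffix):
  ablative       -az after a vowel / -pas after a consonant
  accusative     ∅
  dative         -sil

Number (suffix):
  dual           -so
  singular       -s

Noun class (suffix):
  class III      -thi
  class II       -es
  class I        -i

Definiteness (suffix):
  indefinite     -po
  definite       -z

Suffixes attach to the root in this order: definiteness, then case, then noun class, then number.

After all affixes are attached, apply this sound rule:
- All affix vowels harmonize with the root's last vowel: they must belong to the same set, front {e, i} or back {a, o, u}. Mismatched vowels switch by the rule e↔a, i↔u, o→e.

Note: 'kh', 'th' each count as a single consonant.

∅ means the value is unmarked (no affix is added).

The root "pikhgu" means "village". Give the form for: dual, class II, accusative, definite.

Attach definiteness definite -z → pikhguz.
case = accusative: zero marking, form stays pikhguz.
Attach noun class class II -es → pikhguzes.
Attach number dual -so → pikhguzesso.
Apply vowel harmony: pikhguzesso → pikhguzasso.

pikhguzasso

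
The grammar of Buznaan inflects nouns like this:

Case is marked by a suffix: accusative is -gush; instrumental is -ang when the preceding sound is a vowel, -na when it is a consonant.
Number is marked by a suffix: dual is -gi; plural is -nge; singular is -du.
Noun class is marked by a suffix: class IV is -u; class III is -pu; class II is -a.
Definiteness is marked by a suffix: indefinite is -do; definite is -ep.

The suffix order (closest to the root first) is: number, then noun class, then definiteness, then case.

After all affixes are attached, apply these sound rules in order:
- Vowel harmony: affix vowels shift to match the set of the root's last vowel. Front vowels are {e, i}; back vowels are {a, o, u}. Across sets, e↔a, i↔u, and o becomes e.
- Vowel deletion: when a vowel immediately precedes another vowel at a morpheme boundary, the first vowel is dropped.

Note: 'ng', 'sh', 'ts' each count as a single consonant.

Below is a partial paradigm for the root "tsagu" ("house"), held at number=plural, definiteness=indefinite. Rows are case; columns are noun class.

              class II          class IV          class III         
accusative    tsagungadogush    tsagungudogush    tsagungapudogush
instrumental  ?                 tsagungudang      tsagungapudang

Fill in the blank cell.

tsagungadang

Attach number plural -nge → tsagunge.
Attach noun class class II -a → tsagungea.
Attach definiteness indefinite -do → tsagungeado.
Attach case instrumental -ang (after vowel 'o') → tsagungeadoang.
Apply vowel harmony: tsagungeadoang → tsagungaadoang.
Apply vowel deletion: tsagungaadoang → tsagungadang.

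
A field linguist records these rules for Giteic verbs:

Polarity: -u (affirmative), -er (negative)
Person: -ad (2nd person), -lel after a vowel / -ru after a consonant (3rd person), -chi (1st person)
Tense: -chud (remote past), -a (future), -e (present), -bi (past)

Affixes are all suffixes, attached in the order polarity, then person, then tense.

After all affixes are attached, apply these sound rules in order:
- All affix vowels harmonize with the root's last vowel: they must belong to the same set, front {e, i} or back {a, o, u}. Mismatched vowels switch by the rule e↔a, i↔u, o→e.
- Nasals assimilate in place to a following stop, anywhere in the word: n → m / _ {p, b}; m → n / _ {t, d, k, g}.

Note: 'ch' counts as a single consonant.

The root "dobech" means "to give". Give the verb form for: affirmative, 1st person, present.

Attach polarity affirmative -u → dobechu.
Attach person 1st person -chi → dobechuchi.
Attach tense present -e → dobechuchie.
Apply vowel harmony: dobechuchie → dobechichie.
Nasal assimilation: no change.

dobechichie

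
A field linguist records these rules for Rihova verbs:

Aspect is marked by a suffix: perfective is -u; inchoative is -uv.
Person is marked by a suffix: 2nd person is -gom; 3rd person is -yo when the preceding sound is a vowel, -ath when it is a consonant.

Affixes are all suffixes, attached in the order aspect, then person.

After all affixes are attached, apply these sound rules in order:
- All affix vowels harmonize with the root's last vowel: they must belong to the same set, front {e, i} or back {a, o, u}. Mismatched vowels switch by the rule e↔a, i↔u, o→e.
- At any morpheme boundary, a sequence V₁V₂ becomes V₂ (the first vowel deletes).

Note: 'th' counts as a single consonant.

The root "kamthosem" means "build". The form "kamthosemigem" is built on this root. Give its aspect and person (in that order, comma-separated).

Segment: kamthosem-u-gom.
aspect: -u → perfective.
person: -gom → 2nd person.

perfective, 2nd person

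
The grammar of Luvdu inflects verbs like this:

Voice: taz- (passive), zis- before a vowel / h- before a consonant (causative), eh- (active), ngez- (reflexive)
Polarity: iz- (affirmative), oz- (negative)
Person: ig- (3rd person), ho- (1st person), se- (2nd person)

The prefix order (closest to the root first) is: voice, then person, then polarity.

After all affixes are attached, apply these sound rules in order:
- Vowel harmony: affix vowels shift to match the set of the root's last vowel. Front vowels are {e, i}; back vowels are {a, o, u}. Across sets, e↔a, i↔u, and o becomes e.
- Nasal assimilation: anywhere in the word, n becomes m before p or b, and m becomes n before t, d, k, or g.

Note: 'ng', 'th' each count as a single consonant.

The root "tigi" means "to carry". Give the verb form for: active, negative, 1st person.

ezheehtigi

Attach voice active eh- → ehtigi.
Attach person 1st person ho- → hoehtigi.
Attach polarity negative oz- → ozhoehtigi.
Apply vowel harmony: ozhoehtigi → ezheehtigi.
Nasal assimilation: no change.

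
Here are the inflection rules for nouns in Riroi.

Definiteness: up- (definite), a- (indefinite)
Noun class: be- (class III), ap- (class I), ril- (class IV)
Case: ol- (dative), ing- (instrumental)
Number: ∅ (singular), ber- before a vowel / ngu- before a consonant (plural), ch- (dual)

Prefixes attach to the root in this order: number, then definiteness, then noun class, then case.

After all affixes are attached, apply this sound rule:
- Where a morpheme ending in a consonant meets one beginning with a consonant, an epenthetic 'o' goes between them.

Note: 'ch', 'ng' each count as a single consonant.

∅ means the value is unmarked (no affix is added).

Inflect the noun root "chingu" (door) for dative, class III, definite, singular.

number = singular: zero marking, form stays chingu.
Attach definiteness definite up- → upchingu.
Attach noun class class III be- → beupchingu.
Attach case dative ol- → olbeupchingu.
Apply epenthesis: olbeupchingu → olobeupochingu.

olobeupochingu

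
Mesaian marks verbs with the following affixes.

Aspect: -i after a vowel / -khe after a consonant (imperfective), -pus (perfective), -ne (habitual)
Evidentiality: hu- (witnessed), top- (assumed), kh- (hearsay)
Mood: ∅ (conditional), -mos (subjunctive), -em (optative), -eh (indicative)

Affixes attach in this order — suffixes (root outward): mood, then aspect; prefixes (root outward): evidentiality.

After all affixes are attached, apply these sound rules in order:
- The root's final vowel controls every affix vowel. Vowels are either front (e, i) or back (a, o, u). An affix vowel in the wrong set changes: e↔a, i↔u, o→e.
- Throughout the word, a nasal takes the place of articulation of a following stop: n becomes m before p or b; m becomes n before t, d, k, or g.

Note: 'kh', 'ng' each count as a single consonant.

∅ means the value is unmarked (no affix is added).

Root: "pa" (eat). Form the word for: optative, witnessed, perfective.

Attach mood optative -em → paem.
Attach aspect perfective -pus → paempus.
Attach evidentiality witnessed hu- → hupaempus.
Apply vowel harmony: hupaempus → hupaampus.
Nasal assimilation: no change.

hupaampus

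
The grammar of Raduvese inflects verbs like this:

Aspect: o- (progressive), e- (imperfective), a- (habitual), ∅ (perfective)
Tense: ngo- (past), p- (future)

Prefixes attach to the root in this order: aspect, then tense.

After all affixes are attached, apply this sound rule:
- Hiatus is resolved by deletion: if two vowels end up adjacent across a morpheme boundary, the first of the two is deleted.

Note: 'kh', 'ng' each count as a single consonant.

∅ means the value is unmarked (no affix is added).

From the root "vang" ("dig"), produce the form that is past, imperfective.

Attach aspect imperfective e- → evang.
Attach tense past ngo- → ngoevang.
Apply vowel deletion: ngoevang → ngevang.

ngevang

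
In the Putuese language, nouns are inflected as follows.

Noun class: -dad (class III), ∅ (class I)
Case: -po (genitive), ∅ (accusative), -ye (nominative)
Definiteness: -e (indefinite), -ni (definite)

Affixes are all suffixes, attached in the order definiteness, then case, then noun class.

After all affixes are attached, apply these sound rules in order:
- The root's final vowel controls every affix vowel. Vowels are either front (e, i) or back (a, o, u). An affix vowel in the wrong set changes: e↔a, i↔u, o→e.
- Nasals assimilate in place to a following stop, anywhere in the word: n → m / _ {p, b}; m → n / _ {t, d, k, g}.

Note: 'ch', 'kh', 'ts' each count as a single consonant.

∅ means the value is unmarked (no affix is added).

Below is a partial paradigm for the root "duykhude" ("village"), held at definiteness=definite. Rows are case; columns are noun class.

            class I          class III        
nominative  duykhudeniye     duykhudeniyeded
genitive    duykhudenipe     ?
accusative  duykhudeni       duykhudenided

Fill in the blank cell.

Attach definiteness definite -ni → duykhudeni.
Attach case genitive -po → duykhudenipo.
Attach noun class class III -dad → duykhudenipodad.
Apply vowel harmony: duykhudenipodad → duykhudenipeded.
Nasal assimilation: no change.

duykhudenipeded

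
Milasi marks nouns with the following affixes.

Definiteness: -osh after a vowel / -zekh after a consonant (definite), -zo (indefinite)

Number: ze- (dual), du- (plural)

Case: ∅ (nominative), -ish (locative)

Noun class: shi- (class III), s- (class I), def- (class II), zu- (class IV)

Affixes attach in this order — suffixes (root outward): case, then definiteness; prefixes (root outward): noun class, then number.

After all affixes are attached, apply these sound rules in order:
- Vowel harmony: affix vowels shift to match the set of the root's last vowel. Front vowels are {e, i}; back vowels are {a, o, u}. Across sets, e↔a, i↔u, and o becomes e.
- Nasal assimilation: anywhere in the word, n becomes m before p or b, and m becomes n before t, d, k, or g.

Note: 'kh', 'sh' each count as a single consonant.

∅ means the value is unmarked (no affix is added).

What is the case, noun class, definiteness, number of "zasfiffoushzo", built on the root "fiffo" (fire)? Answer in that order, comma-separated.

Segment: ze-s-fiffo-ish-zo.
case: -ish → locative.
noun class: s- → class I.
definiteness: -zo → indefinite.
number: ze- → dual.

locative, class I, indefinite, dual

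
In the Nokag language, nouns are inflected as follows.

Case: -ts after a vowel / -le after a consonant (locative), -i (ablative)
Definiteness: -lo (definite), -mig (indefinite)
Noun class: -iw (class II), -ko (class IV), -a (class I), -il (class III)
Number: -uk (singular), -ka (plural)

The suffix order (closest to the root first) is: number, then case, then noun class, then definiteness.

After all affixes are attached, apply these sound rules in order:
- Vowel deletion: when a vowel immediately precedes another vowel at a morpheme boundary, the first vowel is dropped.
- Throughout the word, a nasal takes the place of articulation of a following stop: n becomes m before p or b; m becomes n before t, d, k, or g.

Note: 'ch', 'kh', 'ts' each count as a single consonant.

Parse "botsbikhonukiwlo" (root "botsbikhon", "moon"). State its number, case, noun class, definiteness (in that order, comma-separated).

Segment: botsbikhon-uk-i-iw-lo.
number: -uk → singular.
case: -i → ablative.
noun class: -iw → class II.
definiteness: -lo → definite.

singular, ablative, class II, definite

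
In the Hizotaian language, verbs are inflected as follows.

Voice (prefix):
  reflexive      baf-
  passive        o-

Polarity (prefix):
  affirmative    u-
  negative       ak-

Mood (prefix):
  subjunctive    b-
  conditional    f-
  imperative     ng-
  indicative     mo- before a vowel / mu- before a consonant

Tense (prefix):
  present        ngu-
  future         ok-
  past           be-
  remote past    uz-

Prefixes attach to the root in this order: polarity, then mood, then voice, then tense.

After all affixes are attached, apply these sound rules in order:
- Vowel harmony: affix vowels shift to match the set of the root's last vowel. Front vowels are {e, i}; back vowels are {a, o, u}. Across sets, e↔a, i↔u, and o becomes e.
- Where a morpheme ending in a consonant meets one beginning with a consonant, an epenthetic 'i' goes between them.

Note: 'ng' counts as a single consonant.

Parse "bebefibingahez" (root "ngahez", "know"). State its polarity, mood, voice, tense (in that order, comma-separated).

affirmative, subjunctive, reflexive, past

Segment: be-baf-b-u-ngahez.
polarity: u- → affirmative.
mood: b- → subjunctive.
voice: baf- → reflexive.
tense: be- → past.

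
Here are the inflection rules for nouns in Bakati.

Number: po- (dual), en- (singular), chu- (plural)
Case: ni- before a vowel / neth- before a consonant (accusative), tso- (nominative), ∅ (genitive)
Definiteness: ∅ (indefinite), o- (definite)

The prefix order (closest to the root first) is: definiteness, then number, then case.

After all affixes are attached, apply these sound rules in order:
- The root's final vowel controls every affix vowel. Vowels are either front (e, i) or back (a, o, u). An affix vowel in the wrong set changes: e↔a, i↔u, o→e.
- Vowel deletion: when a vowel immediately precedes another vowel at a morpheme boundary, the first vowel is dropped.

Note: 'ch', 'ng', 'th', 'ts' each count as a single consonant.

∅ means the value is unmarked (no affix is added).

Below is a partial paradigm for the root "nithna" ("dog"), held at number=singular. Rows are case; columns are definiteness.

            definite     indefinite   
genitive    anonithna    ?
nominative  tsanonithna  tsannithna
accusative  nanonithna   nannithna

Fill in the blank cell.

definiteness = indefinite: zero marking, form stays nithna.
Attach number singular en- → ennithna.
case = genitive: zero marking, form stays ennithna.
Apply vowel harmony: ennithna → annithna.
Vowel deletion: no change.

annithna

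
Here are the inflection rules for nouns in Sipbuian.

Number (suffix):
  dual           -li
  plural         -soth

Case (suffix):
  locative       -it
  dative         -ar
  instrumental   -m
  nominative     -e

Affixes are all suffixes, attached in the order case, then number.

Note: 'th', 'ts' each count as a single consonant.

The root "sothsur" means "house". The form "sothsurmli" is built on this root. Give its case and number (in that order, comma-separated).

Segment: sothsur-m-li.
case: -m → instrumental.
number: -li → dual.

instrumental, dual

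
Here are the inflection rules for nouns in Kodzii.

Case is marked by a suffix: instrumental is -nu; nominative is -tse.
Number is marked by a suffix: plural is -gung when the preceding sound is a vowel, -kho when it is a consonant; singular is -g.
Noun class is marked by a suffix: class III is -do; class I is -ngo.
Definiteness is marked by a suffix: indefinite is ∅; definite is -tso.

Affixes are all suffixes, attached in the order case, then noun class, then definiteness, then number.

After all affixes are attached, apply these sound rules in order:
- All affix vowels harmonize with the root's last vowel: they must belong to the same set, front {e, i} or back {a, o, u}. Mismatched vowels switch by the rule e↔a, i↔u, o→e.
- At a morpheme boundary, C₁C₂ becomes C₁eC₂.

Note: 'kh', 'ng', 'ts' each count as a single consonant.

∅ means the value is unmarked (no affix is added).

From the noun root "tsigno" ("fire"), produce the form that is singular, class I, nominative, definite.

Attach case nominative -tse → tsignotse.
Attach noun class class I -ngo → tsignotsengo.
Attach definiteness definite -tso → tsignotsengotso.
Attach number singular -g → tsignotsengotsog.
Apply vowel harmony: tsignotsengotsog → tsignotsangotsog.
Epenthesis: no change.

tsignotsangotsog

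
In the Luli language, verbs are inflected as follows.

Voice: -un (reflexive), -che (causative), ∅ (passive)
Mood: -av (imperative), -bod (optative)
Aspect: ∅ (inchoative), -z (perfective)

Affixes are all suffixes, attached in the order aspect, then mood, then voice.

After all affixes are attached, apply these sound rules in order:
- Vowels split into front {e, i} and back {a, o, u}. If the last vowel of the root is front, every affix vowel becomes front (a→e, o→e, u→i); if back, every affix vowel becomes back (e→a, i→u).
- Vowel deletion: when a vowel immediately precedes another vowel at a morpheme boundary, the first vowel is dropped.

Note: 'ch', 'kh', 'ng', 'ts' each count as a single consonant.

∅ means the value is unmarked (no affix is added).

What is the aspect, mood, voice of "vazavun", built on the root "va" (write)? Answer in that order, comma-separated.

perfective, imperative, reflexive

Segment: va-z-av-un.
aspect: -z → perfective.
mood: -av → imperative.
voice: -un → reflexive.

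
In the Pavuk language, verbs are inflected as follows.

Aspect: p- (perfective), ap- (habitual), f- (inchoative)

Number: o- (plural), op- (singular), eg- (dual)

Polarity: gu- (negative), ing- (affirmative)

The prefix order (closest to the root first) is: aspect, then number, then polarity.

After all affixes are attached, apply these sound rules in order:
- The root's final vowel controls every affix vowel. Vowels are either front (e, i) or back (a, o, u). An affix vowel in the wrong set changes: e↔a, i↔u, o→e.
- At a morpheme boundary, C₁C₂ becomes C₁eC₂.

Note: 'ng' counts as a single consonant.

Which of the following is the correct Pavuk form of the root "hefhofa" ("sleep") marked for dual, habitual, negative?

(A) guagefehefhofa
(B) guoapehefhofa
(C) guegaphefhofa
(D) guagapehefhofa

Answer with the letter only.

D

Attach aspect habitual ap- → aphefhofa.
Attach number dual eg- → egaphefhofa.
Attach polarity negative gu- → guegaphefhofa.
Apply vowel harmony: guegaphefhofa → guagaphefhofa.
Apply epenthesis: guagaphefhofa → guagapehefhofa.
So the correct form is guagapehefhofa, option (D).
(C) guegaphefhofa is wrong: it fails to apply the sound rule(s).
(B) guoapehefhofa is wrong: it uses plural instead of dual for number.
(A) guagefehefhofa is wrong: it uses inchoative instead of habitual for aspect.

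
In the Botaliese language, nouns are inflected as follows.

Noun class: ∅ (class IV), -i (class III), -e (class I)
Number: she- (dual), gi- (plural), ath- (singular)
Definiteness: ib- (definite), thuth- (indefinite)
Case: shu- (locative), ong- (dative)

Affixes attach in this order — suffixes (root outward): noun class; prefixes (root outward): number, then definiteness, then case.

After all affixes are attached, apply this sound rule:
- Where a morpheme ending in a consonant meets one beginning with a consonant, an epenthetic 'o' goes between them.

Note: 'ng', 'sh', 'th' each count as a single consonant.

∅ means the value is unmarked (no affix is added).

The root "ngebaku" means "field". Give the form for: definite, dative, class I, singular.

ongibathongebakue

Attach number singular ath- → athngebaku.
Attach definiteness definite ib- → ibathngebaku.
Attach case dative ong- → ongibathngebaku.
Attach noun class class I -e → ongibathngebakue.
Apply epenthesis: ongibathngebakue → ongibathongebakue.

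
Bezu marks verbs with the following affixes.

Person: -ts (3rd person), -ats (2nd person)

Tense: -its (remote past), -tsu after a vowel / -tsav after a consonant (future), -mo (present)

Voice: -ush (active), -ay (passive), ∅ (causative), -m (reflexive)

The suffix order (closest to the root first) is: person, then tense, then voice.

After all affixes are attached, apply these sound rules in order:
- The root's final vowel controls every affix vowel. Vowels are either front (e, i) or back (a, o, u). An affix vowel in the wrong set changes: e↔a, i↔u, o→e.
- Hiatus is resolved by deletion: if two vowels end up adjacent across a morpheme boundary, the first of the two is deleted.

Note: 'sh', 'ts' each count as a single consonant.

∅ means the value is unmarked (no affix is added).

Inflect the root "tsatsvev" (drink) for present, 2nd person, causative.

Attach person 2nd person -ats → tsatsvevats.
Attach tense present -mo → tsatsvevatsmo.
voice = causative: zero marking, form stays tsatsvevatsmo.
Apply vowel harmony: tsatsvevatsmo → tsatsvevetsme.
Vowel deletion: no change.

tsatsvevetsme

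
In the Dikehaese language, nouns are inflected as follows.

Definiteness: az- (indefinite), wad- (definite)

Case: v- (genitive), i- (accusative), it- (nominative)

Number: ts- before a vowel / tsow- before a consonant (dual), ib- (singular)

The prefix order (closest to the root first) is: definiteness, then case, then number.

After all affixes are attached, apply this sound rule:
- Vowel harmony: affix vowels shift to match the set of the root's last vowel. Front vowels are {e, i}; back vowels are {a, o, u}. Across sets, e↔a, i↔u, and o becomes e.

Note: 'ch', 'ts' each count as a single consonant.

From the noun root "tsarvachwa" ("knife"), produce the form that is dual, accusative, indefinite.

Attach definiteness indefinite az- → aztsarvachwa.
Attach case accusative i- → iaztsarvachwa.
Attach number dual ts- (before vowel 'i') → tsiaztsarvachwa.
Apply vowel harmony: tsiaztsarvachwa → tsuaztsarvachwa.

tsuaztsarvachwa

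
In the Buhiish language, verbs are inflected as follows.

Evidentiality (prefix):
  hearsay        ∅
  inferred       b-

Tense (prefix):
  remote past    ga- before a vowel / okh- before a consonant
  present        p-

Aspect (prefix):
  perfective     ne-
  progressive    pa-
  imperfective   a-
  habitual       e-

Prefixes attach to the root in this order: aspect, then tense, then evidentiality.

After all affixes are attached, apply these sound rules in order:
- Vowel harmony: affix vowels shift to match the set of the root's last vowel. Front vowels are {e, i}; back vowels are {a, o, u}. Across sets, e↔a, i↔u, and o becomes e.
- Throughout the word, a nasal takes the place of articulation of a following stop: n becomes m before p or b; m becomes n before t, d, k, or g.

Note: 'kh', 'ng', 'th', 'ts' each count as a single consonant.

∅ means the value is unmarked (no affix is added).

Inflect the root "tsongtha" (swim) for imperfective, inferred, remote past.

Attach aspect imperfective a- → atsongtha.
Attach tense remote past ga- (before vowel 'a') → gaatsongtha.
Attach evidentiality inferred b- → bgaatsongtha.
Vowel harmony: no change.
Nasal assimilation: no change.

bgaatsongtha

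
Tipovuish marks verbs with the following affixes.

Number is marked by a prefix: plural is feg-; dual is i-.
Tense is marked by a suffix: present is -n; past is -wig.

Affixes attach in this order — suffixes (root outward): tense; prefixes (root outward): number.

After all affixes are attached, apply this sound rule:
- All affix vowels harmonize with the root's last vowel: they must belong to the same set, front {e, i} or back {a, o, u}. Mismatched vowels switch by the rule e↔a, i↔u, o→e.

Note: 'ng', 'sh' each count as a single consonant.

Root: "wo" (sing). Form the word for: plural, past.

fagwowug

Attach tense past -wig → wowig.
Attach number plural feg- → fegwowig.
Apply vowel harmony: fegwowig → fagwowug.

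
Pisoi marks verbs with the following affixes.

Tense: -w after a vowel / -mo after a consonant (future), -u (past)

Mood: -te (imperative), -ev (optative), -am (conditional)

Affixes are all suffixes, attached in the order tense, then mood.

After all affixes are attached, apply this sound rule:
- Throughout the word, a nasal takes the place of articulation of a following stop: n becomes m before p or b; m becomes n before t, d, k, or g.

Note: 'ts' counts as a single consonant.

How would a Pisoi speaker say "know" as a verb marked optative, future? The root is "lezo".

lezowev

Attach tense future -w (after vowel 'o') → lezow.
Attach mood optative -ev → lezowev.
Nasal assimilation: no change.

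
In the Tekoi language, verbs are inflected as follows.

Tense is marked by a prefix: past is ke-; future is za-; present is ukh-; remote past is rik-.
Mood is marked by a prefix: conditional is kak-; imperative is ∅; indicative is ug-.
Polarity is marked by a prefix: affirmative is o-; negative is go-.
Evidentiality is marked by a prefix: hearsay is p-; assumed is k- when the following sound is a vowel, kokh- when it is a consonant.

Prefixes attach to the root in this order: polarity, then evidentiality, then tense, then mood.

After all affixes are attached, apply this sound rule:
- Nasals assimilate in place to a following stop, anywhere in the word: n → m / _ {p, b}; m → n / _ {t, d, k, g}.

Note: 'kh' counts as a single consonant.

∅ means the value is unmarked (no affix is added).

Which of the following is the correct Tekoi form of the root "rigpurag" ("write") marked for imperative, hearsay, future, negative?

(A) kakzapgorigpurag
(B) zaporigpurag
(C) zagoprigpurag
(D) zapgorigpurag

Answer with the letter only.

D

Attach polarity negative go- → gorigpurag.
Attach evidentiality hearsay p- → pgorigpurag.
Attach tense future za- → zapgorigpurag.
mood = imperative: zero marking, form stays zapgorigpurag.
Nasal assimilation: no change.
So the correct form is zapgorigpurag, option (D).
(A) kakzapgorigpurag is wrong: it uses conditional instead of imperative for mood.
(B) zaporigpurag is wrong: it uses affirmative instead of negative for polarity.
(C) zagoprigpurag is wrong: it has the affixes in the wrong order.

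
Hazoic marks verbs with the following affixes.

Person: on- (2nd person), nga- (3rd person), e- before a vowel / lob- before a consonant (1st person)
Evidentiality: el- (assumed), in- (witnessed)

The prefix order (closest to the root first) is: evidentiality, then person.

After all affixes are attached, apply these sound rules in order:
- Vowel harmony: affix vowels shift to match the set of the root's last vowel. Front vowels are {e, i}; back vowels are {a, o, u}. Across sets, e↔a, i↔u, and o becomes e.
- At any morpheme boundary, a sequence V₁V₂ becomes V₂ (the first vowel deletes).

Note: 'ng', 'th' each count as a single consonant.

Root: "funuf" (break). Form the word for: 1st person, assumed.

alfunuf

Attach evidentiality assumed el- → elfunuf.
Attach person 1st person e- (before vowel 'e') → eelfunuf.
Apply vowel harmony: eelfunuf → aalfunuf.
Apply vowel deletion: aalfunuf → alfunuf.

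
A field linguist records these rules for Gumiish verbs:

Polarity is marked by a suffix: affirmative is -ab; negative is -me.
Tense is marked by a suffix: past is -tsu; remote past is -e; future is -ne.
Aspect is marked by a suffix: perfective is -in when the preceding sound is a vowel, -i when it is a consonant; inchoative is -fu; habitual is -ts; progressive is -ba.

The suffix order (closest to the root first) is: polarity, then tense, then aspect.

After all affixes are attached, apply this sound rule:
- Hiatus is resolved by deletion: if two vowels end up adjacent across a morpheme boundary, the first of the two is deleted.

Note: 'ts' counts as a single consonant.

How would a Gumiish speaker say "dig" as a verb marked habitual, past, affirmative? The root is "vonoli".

vonolabtsuts

Attach polarity affirmative -ab → vonoliab.
Attach tense past -tsu → vonoliabtsu.
Attach aspect habitual -ts → vonoliabtsuts.
Apply vowel deletion: vonoliabtsuts → vonolabtsuts.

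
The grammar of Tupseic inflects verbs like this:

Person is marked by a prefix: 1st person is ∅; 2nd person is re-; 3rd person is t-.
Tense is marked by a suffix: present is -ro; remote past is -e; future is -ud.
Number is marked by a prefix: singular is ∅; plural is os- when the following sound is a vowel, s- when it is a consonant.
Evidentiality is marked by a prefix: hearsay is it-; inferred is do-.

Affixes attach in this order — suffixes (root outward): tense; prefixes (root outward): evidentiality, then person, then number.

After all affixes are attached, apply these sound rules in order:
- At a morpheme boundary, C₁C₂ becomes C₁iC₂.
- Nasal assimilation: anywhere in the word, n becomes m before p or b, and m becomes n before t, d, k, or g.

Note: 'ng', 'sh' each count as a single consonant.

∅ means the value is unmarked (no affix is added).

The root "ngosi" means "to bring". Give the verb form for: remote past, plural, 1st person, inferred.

Attach tense remote past -e → ngosie.
Attach evidentiality inferred do- → dongosie.
person = 1st person: zero marking, form stays dongosie.
Attach number plural s- (before consonant 'd') → sdongosie.
Apply epenthesis: sdongosie → sidongosie.
Nasal assimilation: no change.

sidongosie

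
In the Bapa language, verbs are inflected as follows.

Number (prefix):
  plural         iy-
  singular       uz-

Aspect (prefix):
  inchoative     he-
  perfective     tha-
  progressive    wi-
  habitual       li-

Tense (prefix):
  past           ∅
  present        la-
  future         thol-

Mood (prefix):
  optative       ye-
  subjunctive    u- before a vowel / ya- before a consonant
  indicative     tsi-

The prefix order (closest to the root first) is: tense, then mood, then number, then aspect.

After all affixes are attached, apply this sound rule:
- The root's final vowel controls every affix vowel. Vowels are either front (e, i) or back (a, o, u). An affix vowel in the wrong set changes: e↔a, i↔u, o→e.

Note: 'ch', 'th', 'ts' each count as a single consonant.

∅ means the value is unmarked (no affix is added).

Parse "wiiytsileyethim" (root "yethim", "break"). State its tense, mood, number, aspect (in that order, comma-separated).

Segment: wi-iy-tsi-la-yethim.
tense: la- → present.
mood: tsi- → indicative.
number: iy- → plural.
aspect: wi- → progressive.

present, indicative, plural, progressive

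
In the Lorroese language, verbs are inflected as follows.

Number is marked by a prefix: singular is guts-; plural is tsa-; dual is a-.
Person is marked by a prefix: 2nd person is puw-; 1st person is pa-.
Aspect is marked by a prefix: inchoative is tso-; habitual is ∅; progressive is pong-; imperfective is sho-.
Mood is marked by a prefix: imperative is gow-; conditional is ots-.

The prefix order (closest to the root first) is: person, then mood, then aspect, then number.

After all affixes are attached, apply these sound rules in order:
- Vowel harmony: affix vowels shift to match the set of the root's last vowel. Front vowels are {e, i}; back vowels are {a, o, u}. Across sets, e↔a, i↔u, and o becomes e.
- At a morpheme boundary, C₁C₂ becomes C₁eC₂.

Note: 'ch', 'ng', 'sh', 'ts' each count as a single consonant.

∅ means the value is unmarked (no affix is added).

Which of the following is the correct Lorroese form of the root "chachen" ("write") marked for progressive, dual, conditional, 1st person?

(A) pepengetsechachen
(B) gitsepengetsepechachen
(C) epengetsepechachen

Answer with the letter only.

Attach person 1st person pa- → pachachen.
Attach mood conditional ots- → otspachachen.
Attach aspect progressive pong- → pongotspachachen.
Attach number dual a- → apongotspachachen.
Apply vowel harmony: apongotspachachen → epengetspechachen.
Apply epenthesis: epengetspechachen → epengetsepechachen.
So the correct form is epengetsepechachen, option (C).
(B) gitsepengetsepechachen is wrong: it uses singular instead of dual for number.
(A) pepengetsechachen is wrong: it has the affixes in the wrong order.

C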